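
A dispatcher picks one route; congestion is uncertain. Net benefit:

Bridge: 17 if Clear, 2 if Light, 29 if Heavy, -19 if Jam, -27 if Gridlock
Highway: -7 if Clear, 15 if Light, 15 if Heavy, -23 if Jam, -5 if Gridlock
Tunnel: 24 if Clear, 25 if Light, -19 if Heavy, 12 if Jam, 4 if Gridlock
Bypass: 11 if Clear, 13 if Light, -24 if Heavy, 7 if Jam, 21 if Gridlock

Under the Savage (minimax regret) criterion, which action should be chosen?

Column bests: Clear=24, Light=25, Heavy=29, Jam=12, Gridlock=21.
Bridge regrets: 7, 23, 0, 31, 48 → max 48
Highway regrets: 31, 10, 14, 35, 26 → max 35
Tunnel regrets: 0, 0, 48, 0, 17 → max 48
Bypass regrets: 13, 12, 53, 5, 0 → max 53
Smallest max regret = 35 → Highway.

Highway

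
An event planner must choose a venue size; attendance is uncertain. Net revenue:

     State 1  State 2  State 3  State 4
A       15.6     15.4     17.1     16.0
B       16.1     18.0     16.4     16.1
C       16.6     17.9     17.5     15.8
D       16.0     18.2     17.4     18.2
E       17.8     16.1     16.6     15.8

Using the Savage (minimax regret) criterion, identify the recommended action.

D

Column bests: State 1=17.8, State 2=18.2, State 3=17.5, State 4=18.2.
A regrets: 2.2, 2.8, 0.4, 2.2 → max 2.8
B regrets: 1.7, 0.2, 1.1, 2.1 → max 2.1
C regrets: 1.2, 0.3, 0.0, 2.4 → max 2.4
D regrets: 1.8, 0.0, 0.1, 0.0 → max 1.8
E regrets: 0.0, 2.1, 0.9, 2.4 → max 2.4
Smallest max regret = 1.8 → D.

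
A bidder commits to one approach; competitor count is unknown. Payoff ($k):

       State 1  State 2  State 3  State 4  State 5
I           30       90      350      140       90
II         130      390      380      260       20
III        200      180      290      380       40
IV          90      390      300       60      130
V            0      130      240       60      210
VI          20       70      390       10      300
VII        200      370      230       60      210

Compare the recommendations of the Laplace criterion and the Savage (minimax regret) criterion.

Row averages: I=140, II=236, III=218, IV=194, V=128, VI=158, VII=214
Highest average = 236 → II.
Column bests: State 1=200, State 2=390, State 3=390, State 4=380, State 5=300.
I regrets: 170, 300, 40, 240, 210 → max 300
II regrets: 70, 0, 10, 120, 280 → max 280
III regrets: 0, 210, 100, 0, 260 → max 260
IV regrets: 110, 0, 90, 320, 170 → max 320
V regrets: 200, 260, 150, 320, 90 → max 320
VI regrets: 180, 320, 0, 370, 0 → max 370
VII regrets: 0, 20, 160, 320, 90 → max 320
Smallest max regret = 260 → III.

laplace → II; minimax regret → III (disagree)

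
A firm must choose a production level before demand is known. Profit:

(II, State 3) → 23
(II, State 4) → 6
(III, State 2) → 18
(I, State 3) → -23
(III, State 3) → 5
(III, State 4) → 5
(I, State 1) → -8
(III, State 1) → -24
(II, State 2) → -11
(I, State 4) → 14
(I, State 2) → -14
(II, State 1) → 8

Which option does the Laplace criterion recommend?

Row averages: I=-7.75, II=6.5, III=1
Highest average = 6.5 → II.

II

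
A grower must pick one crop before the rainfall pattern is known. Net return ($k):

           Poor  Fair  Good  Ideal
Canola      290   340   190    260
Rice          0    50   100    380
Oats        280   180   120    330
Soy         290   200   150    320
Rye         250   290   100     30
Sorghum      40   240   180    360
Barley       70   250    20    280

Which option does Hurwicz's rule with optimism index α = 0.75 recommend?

Canola: 0.75·340 + 0.25·190 = 302.5
Rice: 0.75·380 + 0.25·0 = 285
Oats: 0.75·330 + 0.25·120 = 277.5
Soy: 0.75·320 + 0.25·150 = 277.5
Rye: 0.75·290 + 0.25·30 = 225
Sorghum: 0.75·360 + 0.25·40 = 280
Barley: 0.75·280 + 0.25·20 = 215
Highest Hurwicz score = 302.5 → Canola.

Canola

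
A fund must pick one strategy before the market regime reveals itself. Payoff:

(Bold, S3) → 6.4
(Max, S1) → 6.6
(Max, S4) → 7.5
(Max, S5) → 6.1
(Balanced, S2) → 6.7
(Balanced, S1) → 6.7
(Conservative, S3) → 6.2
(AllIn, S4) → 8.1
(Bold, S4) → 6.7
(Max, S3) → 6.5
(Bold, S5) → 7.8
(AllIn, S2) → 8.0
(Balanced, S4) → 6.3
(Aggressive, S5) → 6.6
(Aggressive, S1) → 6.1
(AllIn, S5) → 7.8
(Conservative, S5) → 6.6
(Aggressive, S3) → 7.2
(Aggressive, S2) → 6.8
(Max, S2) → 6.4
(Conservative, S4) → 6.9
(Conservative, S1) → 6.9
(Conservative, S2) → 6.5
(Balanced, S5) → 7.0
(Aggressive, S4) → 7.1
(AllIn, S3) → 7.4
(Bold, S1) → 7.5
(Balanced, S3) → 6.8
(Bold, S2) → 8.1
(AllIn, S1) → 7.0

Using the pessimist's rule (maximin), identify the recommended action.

AllIn

Row minima: Conservative=6.2, Balanced=6.3, Aggressive=6.1, Bold=6.4, AllIn=7.0, Max=6.1
Best worst-case = 7.0 → AllIn.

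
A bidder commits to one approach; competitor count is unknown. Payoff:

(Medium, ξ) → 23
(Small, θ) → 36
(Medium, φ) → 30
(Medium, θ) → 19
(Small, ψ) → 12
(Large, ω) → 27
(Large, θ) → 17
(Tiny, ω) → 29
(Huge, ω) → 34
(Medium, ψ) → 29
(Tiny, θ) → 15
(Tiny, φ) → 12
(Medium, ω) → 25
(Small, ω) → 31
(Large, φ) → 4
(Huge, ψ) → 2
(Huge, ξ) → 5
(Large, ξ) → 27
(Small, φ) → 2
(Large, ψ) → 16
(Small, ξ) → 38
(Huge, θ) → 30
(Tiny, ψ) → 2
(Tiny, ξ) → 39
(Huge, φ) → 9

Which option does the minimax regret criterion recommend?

Column bests: θ=36, φ=30, ψ=29, ω=34, ξ=39.
Tiny regrets: 21, 18, 27, 5, 0 → max 27
Small regrets: 0, 28, 17, 3, 1 → max 28
Medium regrets: 17, 0, 0, 9, 16 → max 17
Large regrets: 19, 26, 13, 7, 12 → max 26
Huge regrets: 6, 21, 27, 0, 34 → max 34
Smallest max regret = 17 → Medium.

Medium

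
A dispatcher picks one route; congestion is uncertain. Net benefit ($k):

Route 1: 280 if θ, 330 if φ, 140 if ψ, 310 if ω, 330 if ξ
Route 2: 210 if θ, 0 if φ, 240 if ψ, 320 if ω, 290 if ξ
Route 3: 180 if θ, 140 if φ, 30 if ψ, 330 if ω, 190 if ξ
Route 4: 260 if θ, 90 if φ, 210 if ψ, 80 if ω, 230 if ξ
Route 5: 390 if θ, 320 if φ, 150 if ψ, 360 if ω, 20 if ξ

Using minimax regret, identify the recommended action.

Column bests: θ=390, φ=330, ψ=240, ω=360, ξ=330.
Route 1 regrets: 110, 0, 100, 50, 0 → max 110
Route 2 regrets: 180, 330, 0, 40, 40 → max 330
Route 3 regrets: 210, 190, 210, 30, 140 → max 210
Route 4 regrets: 130, 240, 30, 280, 100 → max 280
Route 5 regrets: 0, 10, 90, 0, 310 → max 310
Smallest max regret = 110 → Route 1.

Route 1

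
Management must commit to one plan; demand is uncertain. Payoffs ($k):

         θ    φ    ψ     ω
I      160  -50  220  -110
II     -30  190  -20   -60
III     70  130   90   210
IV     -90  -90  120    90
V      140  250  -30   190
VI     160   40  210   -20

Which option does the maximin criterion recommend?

Row minima: I=-110, II=-60, III=70, IV=-90, V=-30, VI=-20
Best worst-case = 70 → III.

III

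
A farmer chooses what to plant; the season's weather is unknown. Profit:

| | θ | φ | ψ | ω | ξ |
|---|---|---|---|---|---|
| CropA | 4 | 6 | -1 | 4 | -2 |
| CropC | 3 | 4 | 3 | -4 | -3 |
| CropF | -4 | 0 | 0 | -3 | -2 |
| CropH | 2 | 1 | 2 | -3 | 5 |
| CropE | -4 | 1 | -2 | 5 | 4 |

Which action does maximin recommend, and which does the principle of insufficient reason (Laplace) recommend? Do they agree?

maximin → CropA; laplace → CropA (agree)

Row minima: CropA=-2, CropC=-4, CropF=-4, CropH=-3, CropE=-4
Best worst-case = -2 → CropA.
Row averages: CropA=2.2, CropC=0.6, CropF=-1.8, CropH=1.4, CropE=0.8
Highest average = 2.2 → CropA.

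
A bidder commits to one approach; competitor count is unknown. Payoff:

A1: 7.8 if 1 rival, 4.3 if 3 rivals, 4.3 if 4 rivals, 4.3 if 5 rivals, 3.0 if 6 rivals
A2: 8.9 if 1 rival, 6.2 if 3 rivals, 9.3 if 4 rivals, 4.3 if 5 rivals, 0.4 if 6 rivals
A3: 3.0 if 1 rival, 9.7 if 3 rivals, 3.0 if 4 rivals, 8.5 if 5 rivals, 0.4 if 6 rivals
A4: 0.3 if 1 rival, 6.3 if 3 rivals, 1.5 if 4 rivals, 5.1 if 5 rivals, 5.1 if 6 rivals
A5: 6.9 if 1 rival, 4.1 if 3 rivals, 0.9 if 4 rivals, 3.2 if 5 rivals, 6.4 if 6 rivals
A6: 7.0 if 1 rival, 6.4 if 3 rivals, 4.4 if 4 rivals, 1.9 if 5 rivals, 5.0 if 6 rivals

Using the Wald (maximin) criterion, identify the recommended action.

A1

Row minima: A1=3.0, A2=0.4, A3=0.4, A4=0.3, A5=0.9, A6=1.9
Best worst-case = 3.0 → A1.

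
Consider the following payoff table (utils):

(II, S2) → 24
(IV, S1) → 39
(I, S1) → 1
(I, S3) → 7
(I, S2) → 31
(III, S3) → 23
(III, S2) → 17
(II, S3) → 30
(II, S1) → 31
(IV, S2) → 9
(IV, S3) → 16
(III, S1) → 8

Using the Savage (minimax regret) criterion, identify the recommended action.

II

Column bests: S1=39, S2=31, S3=30.
I regrets: 38, 0, 23 → max 38
II regrets: 8, 7, 0 → max 8
III regrets: 31, 14, 7 → max 31
IV regrets: 0, 22, 14 → max 22
Smallest max regret = 8 → II.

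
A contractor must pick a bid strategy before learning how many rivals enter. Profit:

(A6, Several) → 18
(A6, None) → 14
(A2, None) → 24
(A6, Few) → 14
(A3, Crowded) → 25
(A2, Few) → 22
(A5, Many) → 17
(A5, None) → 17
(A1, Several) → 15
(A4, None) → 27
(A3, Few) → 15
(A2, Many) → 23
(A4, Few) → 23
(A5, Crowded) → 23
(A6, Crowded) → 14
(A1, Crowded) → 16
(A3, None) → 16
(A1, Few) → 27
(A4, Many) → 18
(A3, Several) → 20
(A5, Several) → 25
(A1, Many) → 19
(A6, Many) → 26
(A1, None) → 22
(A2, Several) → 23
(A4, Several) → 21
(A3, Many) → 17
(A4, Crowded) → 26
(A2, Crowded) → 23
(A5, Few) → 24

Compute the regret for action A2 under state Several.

Best payoff under Several is 25.
Regret = 25 − 23 = 2.

2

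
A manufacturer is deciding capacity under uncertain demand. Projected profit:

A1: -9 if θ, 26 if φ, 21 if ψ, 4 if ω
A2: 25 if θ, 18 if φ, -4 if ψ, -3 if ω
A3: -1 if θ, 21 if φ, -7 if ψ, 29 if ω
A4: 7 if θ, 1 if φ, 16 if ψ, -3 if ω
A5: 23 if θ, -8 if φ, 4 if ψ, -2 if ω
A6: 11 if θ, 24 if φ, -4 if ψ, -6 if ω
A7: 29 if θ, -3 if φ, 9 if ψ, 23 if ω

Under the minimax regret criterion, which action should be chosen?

A7

Column bests: θ=29, φ=26, ψ=21, ω=29.
A1 regrets: 38, 0, 0, 25 → max 38
A2 regrets: 4, 8, 25, 32 → max 32
A3 regrets: 30, 5, 28, 0 → max 30
A4 regrets: 22, 25, 5, 32 → max 32
A5 regrets: 6, 34, 17, 31 → max 34
A6 regrets: 18, 2, 25, 35 → max 35
A7 regrets: 0, 29, 12, 6 → max 29
Smallest max regret = 29 → A7.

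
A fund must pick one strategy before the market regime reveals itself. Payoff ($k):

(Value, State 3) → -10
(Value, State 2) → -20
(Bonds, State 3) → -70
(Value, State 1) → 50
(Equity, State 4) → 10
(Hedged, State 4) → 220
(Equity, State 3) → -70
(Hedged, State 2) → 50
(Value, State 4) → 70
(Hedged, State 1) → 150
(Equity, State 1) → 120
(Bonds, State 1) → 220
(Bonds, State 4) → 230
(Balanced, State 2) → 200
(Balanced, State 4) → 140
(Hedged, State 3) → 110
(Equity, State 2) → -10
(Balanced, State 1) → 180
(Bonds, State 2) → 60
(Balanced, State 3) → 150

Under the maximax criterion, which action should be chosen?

Row maxima: Value=70, Hedged=220, Equity=120, Bonds=230, Balanced=200
Best best-case = 230 → Bonds.

Bonds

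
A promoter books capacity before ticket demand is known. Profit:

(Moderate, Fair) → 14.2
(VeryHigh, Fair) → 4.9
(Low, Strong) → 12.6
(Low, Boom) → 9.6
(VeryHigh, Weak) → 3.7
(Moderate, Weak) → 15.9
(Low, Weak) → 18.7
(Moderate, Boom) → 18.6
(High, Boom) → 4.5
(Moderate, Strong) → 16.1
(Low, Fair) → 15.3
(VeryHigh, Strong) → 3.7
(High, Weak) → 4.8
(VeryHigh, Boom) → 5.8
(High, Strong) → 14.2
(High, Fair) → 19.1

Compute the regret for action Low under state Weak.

0.0

Best payoff under Weak is 18.7.
Regret = 18.7 − 18.7 = 0.0.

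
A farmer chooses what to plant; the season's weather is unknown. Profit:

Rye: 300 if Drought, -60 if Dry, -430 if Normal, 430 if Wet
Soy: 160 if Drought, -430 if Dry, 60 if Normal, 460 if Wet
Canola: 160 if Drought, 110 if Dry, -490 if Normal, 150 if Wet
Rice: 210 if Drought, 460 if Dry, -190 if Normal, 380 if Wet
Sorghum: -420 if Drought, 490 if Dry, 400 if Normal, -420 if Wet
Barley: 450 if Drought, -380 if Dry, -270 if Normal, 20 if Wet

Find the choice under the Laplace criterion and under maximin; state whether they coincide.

laplace → Rice; maximin → Rice (agree)

Row averages: Rye=60, Soy=62.5, Canola=-17.5, Rice=215, Sorghum=12.5, Barley=-45
Highest average = 215 → Rice.
Row minima: Rye=-430, Soy=-430, Canola=-490, Rice=-190, Sorghum=-420, Barley=-380
Best worst-case = -190 → Rice.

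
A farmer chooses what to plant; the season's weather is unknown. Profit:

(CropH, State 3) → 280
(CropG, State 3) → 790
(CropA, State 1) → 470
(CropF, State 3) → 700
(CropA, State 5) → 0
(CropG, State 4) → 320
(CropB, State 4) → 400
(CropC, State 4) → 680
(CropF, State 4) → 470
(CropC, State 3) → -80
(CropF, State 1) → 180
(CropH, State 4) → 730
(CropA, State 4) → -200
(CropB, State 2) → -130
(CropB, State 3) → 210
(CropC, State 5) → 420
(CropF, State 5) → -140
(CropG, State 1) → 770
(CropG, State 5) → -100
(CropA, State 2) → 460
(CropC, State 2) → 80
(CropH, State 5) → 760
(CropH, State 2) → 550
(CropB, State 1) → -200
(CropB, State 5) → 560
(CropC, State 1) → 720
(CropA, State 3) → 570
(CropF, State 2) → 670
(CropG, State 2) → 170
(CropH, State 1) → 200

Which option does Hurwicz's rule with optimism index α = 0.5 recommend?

CropA: 0.5·570 + 0.5·(-200) = 185
CropC: 0.5·720 + 0.5·(-80) = 320
CropG: 0.5·790 + 0.5·(-100) = 345
CropH: 0.5·760 + 0.5·200 = 480
CropF: 0.5·700 + 0.5·(-140) = 280
CropB: 0.5·560 + 0.5·(-200) = 180
Highest Hurwicz score = 480 → CropH.

CropH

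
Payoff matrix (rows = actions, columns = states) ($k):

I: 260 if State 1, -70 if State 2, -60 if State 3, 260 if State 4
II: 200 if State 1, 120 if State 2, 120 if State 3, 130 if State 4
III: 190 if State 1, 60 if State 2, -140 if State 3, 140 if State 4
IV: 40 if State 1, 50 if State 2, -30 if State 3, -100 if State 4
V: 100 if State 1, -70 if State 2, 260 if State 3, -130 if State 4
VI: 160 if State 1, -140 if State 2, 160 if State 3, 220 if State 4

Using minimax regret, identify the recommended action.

Column bests: State 1=260, State 2=120, State 3=260, State 4=260.
I regrets: 0, 190, 320, 0 → max 320
II regrets: 60, 0, 140, 130 → max 140
III regrets: 70, 60, 400, 120 → max 400
IV regrets: 220, 70, 290, 360 → max 360
V regrets: 160, 190, 0, 390 → max 390
VI regrets: 100, 260, 100, 40 → max 260
Smallest max regret = 140 → II.

II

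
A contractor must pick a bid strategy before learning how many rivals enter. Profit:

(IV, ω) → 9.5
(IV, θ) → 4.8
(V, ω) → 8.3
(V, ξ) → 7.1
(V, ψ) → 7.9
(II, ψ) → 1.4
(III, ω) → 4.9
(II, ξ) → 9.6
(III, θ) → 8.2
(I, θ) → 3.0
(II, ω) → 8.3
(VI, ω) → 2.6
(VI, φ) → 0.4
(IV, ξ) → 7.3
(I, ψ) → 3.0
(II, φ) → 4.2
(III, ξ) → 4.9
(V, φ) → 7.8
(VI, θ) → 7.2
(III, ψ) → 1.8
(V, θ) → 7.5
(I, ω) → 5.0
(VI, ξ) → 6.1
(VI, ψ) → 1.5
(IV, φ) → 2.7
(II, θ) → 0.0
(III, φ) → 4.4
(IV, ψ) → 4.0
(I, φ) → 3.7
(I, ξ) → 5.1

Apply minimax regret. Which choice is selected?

V

Column bests: θ=8.2, φ=7.8, ψ=7.9, ω=9.5, ξ=9.6.
I regrets: 5.2, 4.1, 4.9, 4.5, 4.5 → max 5.2
II regrets: 8.2, 3.6, 6.5, 1.2, 0.0 → max 8.2
III regrets: 0.0, 3.4, 6.1, 4.6, 4.7 → max 6.1
IV regrets: 3.4, 5.1, 3.9, 0.0, 2.3 → max 5.1
V regrets: 0.7, 0.0, 0.0, 1.2, 2.5 → max 2.5
VI regrets: 1.0, 7.4, 6.4, 6.9, 3.5 → max 7.4
Smallest max regret = 2.5 → V.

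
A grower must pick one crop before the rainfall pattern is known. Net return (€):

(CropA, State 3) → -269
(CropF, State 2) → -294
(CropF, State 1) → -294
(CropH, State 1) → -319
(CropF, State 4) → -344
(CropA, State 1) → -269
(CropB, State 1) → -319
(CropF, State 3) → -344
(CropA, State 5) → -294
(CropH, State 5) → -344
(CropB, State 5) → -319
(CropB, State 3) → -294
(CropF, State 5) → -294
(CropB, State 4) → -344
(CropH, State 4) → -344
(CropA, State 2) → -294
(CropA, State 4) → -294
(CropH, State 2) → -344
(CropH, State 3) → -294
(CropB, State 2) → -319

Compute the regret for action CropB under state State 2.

Best payoff under State 2 is -294.
Regret = -294 − (-319) = 25.

25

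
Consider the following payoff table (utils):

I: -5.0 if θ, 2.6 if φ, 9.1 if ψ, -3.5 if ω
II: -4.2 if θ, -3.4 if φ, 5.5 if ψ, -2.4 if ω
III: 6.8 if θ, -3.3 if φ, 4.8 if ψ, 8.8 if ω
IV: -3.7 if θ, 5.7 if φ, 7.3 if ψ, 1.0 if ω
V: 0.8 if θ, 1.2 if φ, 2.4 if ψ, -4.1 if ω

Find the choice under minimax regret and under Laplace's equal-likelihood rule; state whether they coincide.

Column bests: θ=6.8, φ=5.7, ψ=9.1, ω=8.8.
I regrets: 11.8, 3.1, 0.0, 12.3 → max 12.3
II regrets: 11.0, 9.1, 3.6, 11.2 → max 11.2
III regrets: 0.0, 9.0, 4.3, 0.0 → max 9.0
IV regrets: 10.5, 0.0, 1.8, 7.8 → max 10.5
V regrets: 6.0, 4.5, 6.7, 12.9 → max 12.9
Smallest max regret = 9.0 → III.
Row averages: I=0.8, II=-1.125, III=4.275, IV=2.575, V=0.075
Highest average = 4.275 → III.

minimax regret → III; laplace → III (agree)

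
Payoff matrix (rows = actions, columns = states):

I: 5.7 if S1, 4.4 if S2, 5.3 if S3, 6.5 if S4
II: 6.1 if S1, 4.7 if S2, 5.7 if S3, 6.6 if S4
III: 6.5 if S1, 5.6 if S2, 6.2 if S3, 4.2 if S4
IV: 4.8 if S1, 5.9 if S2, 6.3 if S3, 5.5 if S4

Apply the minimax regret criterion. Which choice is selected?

Column bests: S1=6.5, S2=5.9, S3=6.3, S4=6.6.
I regrets: 0.8, 1.5, 1.0, 0.1 → max 1.5
II regrets: 0.4, 1.2, 0.6, 0.0 → max 1.2
III regrets: 0.0, 0.3, 0.1, 2.4 → max 2.4
IV regrets: 1.7, 0.0, 0.0, 1.1 → max 1.7
Smallest max regret = 1.2 → II.

II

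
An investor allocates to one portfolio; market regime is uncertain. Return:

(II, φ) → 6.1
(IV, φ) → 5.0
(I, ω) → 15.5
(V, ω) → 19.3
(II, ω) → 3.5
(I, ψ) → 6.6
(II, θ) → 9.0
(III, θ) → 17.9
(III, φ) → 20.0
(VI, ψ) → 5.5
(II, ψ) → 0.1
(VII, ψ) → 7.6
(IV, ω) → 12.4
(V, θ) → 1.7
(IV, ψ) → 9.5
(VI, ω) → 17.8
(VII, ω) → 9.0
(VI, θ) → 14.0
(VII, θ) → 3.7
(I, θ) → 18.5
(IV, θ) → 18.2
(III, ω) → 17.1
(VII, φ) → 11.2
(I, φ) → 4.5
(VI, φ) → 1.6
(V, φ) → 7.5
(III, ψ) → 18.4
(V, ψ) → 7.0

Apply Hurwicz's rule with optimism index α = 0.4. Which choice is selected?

I: 0.4·18.5 + 0.6·4.5 = 10.1
II: 0.4·9.0 + 0.6·0.1 = 3.66
III: 0.4·20.0 + 0.6·17.1 = 18.26
IV: 0.4·18.2 + 0.6·5.0 = 10.28
V: 0.4·19.3 + 0.6·1.7 = 8.74
VI: 0.4·17.8 + 0.6·1.6 = 8.08
VII: 0.4·11.2 + 0.6·3.7 = 6.7
Highest Hurwicz score = 18.26 → III.

III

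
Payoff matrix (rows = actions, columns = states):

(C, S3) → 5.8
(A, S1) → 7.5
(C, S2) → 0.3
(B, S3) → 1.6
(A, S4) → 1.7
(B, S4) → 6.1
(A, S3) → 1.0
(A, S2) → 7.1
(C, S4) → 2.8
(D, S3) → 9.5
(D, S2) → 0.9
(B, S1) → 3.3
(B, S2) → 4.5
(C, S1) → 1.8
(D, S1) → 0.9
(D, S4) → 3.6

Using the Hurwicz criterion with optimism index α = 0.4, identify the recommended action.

D

A: 0.4·7.5 + 0.6·1.0 = 3.6
B: 0.4·6.1 + 0.6·1.6 = 3.4
C: 0.4·5.8 + 0.6·0.3 = 2.5
D: 0.4·9.5 + 0.6·0.9 = 4.34
Highest Hurwicz score = 4.34 → D.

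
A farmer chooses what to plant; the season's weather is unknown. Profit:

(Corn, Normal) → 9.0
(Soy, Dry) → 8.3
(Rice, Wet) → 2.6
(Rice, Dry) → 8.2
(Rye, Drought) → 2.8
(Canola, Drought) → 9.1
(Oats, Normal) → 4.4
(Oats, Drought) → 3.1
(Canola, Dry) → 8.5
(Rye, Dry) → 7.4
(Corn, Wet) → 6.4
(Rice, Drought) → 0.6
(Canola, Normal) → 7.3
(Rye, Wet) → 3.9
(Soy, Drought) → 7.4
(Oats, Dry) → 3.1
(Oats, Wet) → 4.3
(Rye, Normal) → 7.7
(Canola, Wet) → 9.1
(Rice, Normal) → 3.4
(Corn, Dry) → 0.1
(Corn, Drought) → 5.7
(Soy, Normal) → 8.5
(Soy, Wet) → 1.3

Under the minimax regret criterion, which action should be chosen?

Canola

Column bests: Drought=9.1, Dry=8.5, Normal=9.0, Wet=9.1.
Rice regrets: 8.5, 0.3, 5.6, 6.5 → max 8.5
Soy regrets: 1.7, 0.2, 0.5, 7.8 → max 7.8
Rye regrets: 6.3, 1.1, 1.3, 5.2 → max 6.3
Canola regrets: 0.0, 0.0, 1.7, 0.0 → max 1.7
Oats regrets: 6.0, 5.4, 4.6, 4.8 → max 6.0
Corn regrets: 3.4, 8.4, 0.0, 2.7 → max 8.4
Smallest max regret = 1.7 → Canola.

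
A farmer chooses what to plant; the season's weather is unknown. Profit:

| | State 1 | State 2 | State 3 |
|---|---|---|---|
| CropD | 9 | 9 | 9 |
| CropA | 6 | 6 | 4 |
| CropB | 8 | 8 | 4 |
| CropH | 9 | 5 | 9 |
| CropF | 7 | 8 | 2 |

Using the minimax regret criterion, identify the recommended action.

CropD

Column bests: State 1=9, State 2=9, State 3=9.
CropD regrets: 0, 0, 0 → max 0
CropA regrets: 3, 3, 5 → max 5
CropB regrets: 1, 1, 5 → max 5
CropH regrets: 0, 4, 0 → max 4
CropF regrets: 2, 1, 7 → max 7
Smallest max regret = 0 → CropD.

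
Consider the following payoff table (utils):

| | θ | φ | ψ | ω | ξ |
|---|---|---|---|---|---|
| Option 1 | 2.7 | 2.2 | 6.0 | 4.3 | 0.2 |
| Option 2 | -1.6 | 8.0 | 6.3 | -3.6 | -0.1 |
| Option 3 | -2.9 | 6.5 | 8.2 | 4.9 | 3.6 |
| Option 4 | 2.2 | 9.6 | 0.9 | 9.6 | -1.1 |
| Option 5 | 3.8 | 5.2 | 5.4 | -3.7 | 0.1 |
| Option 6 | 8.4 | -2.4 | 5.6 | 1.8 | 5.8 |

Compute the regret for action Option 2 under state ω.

Best payoff under ω is 9.6.
Regret = 9.6 − (-3.6) = 13.2.

13.2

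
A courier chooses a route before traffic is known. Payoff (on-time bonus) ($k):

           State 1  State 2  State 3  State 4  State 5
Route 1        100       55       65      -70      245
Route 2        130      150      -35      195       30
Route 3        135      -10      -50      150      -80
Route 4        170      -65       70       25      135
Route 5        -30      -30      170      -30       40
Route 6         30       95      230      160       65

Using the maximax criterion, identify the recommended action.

Row maxima: Route 1=245, Route 2=195, Route 3=150, Route 4=170, Route 5=170, Route 6=230
Best best-case = 245 → Route 1.

Route 1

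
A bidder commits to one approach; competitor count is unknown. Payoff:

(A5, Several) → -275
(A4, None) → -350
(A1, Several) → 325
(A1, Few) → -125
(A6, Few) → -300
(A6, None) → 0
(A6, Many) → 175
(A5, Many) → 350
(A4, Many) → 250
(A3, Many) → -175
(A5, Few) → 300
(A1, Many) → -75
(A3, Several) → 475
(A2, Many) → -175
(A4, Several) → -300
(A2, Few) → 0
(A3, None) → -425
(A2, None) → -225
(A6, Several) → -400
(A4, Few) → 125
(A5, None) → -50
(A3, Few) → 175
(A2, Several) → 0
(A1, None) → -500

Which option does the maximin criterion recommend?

Row minima: A1=-500, A2=-225, A3=-425, A4=-350, A5=-275, A6=-400
Best worst-case = -225 → A2.

A2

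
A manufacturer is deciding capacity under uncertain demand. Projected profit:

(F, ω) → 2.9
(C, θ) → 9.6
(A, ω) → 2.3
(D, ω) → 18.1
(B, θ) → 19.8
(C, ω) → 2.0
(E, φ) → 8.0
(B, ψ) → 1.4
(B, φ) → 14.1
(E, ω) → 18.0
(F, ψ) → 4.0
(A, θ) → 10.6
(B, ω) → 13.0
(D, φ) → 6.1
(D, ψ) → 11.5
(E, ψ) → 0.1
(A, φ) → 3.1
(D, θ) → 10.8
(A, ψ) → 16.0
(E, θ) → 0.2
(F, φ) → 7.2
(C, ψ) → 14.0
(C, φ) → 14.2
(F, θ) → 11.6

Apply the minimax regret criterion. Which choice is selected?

D

Column bests: θ=19.8, φ=14.2, ψ=16.0, ω=18.1.
A regrets: 9.2, 11.1, 0.0, 15.8 → max 15.8
B regrets: 0.0, 0.1, 14.6, 5.1 → max 14.6
C regrets: 10.2, 0.0, 2.0, 16.1 → max 16.1
D regrets: 9.0, 8.1, 4.5, 0.0 → max 9.0
E regrets: 19.6, 6.2, 15.9, 0.1 → max 19.6
F regrets: 8.2, 7.0, 12.0, 15.2 → max 15.2
Smallest max regret = 9.0 → D.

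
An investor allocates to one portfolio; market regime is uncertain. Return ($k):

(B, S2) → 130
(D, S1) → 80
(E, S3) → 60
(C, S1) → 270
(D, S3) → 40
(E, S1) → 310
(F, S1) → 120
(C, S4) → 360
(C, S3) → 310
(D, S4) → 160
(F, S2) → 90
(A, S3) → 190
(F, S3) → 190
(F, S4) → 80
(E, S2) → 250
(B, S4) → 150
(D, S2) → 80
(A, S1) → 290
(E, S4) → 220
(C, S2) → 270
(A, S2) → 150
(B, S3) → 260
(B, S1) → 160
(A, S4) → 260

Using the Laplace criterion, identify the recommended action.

Row averages: A=222.5, B=175, C=302.5, D=90, E=210, F=120
Highest average = 302.5 → C.

C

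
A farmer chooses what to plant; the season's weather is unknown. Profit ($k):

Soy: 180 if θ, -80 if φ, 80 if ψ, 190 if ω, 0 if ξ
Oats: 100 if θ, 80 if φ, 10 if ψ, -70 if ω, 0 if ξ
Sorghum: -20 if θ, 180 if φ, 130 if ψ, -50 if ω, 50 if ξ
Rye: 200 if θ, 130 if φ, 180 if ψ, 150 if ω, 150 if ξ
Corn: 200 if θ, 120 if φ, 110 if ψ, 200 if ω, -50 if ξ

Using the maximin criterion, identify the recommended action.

Rye

Row minima: Soy=-80, Oats=-70, Sorghum=-50, Rye=130, Corn=-50
Best worst-case = 130 → Rye.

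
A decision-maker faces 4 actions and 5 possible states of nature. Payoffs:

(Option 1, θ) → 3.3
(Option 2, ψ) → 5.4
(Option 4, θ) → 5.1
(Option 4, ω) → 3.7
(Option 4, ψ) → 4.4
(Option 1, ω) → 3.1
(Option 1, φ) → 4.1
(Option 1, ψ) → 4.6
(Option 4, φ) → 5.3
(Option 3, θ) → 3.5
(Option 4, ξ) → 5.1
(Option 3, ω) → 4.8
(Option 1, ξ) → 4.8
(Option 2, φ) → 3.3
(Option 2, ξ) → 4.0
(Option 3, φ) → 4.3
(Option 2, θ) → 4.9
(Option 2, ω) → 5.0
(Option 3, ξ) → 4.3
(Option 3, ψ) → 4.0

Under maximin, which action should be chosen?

Row minima: Option 1=3.1, Option 2=3.3, Option 3=3.5, Option 4=3.7
Best worst-case = 3.7 → Option 4.

Option 4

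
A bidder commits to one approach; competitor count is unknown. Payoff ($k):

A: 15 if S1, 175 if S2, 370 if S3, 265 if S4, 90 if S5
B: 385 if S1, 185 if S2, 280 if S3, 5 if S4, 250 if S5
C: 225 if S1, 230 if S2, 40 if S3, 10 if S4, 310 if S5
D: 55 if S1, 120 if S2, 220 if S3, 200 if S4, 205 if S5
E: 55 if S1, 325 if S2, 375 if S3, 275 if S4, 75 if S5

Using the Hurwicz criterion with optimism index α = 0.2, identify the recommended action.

E

A: 0.2·370 + 0.8·15 = 86
B: 0.2·385 + 0.8·5 = 81
C: 0.2·310 + 0.8·10 = 70
D: 0.2·220 + 0.8·55 = 88
E: 0.2·375 + 0.8·55 = 119
Highest Hurwicz score = 119 → E.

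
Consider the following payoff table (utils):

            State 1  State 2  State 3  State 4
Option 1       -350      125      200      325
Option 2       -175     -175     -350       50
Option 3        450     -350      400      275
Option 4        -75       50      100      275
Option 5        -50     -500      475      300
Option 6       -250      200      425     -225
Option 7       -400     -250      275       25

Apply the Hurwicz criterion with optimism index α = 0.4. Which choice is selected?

Option 1: 0.4·325 + 0.6·(-350) = -80
Option 2: 0.4·50 + 0.6·(-350) = -190
Option 3: 0.4·450 + 0.6·(-350) = -30
Option 4: 0.4·275 + 0.6·(-75) = 65
Option 5: 0.4·475 + 0.6·(-500) = -110
Option 6: 0.4·425 + 0.6·(-250) = 20
Option 7: 0.4·275 + 0.6·(-400) = -130
Highest Hurwicz score = 65 → Option 4.

Option 4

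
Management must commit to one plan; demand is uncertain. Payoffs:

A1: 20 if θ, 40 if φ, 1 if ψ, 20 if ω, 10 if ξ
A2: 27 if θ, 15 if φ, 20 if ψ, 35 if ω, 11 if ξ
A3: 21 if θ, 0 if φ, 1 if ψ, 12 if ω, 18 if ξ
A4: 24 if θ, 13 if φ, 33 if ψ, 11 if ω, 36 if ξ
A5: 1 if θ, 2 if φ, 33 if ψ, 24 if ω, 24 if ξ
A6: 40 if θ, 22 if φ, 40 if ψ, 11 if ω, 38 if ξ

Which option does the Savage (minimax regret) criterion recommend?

A6

Column bests: θ=40, φ=40, ψ=40, ω=35, ξ=38.
A1 regrets: 20, 0, 39, 15, 28 → max 39
A2 regrets: 13, 25, 20, 0, 27 → max 27
A3 regrets: 19, 40, 39, 23, 20 → max 40
A4 regrets: 16, 27, 7, 24, 2 → max 27
A5 regrets: 39, 38, 7, 11, 14 → max 39
A6 regrets: 0, 18, 0, 24, 0 → max 24
Smallest max regret = 24 → A6.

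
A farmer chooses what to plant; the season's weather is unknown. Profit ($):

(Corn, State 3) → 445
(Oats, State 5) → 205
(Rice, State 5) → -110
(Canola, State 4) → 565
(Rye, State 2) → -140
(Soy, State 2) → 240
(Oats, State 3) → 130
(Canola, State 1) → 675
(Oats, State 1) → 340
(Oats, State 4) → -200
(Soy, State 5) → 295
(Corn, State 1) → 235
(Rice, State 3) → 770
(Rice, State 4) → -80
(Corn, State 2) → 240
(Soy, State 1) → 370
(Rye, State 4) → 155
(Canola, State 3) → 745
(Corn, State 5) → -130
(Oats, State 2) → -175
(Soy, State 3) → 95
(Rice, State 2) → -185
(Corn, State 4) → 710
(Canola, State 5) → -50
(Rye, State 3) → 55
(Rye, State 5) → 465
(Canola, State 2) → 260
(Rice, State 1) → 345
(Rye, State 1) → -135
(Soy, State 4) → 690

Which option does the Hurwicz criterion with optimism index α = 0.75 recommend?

Corn: 0.75·710 + 0.25·(-130) = 500
Soy: 0.75·690 + 0.25·95 = 541.25
Rice: 0.75·770 + 0.25·(-185) = 531.25
Canola: 0.75·745 + 0.25·(-50) = 546.25
Oats: 0.75·340 + 0.25·(-200) = 205
Rye: 0.75·465 + 0.25·(-140) = 313.75
Highest Hurwicz score = 546.25 → Canola.

Canola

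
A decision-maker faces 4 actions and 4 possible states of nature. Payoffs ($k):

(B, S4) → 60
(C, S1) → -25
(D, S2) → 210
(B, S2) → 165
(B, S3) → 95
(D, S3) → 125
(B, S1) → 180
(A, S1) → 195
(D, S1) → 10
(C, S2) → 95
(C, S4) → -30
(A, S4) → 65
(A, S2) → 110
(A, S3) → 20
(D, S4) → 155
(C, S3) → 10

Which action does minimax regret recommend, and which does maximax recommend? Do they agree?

minimax regret → B; maximax → D (disagree)

Column bests: S1=195, S2=210, S3=125, S4=155.
A regrets: 0, 100, 105, 90 → max 105
B regrets: 15, 45, 30, 95 → max 95
C regrets: 220, 115, 115, 185 → max 220
D regrets: 185, 0, 0, 0 → max 185
Smallest max regret = 95 → B.
Row maxima: A=195, B=180, C=95, D=210
Best best-case = 210 → D.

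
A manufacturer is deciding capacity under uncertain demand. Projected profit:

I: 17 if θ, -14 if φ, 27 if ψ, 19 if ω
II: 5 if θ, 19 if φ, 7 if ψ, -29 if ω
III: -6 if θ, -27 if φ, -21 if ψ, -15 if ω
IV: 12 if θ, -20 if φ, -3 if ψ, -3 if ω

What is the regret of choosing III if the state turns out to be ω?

34

Best payoff under ω is 19.
Regret = 19 − (-15) = 34.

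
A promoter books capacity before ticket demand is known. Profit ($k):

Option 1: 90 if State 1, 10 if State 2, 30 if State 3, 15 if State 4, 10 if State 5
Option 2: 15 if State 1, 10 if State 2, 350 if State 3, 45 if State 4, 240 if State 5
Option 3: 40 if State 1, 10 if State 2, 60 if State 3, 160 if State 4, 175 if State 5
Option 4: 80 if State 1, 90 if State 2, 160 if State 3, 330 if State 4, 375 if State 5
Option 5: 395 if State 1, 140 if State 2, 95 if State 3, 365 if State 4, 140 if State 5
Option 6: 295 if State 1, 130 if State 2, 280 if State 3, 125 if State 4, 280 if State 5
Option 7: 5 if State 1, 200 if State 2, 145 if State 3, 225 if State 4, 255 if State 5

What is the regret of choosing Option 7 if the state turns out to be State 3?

205

Best payoff under State 3 is 350.
Regret = 350 − 145 = 205.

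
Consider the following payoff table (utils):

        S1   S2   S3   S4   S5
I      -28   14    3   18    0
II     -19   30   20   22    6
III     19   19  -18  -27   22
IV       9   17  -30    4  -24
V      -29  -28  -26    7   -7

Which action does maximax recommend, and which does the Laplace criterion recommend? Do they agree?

maximax → II; laplace → II (agree)

Row maxima: I=18, II=30, III=22, IV=17, V=7
Best best-case = 30 → II.
Row averages: I=1.4, II=11.8, III=3, IV=-4.8, V=-16.6
Highest average = 11.8 → II.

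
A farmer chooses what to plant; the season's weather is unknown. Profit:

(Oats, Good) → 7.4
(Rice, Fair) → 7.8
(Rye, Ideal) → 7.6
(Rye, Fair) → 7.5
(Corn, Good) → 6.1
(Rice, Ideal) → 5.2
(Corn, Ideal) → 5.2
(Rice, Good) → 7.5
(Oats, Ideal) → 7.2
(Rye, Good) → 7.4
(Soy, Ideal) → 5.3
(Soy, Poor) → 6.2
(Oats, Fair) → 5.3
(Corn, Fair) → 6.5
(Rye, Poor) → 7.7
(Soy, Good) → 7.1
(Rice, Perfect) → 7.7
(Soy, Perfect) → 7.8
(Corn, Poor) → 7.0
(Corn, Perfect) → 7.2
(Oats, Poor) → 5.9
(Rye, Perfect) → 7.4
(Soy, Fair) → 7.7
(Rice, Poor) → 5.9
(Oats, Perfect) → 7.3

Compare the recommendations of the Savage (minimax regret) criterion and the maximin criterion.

minimax regret → Rye; maximin → Rye (agree)

Column bests: Poor=7.7, Fair=7.8, Good=7.5, Ideal=7.6, Perfect=7.8.
Rye regrets: 0.0, 0.3, 0.1, 0.0, 0.4 → max 0.4
Corn regrets: 0.7, 1.3, 1.4, 2.4, 0.6 → max 2.4
Soy regrets: 1.5, 0.1, 0.4, 2.3, 0.0 → max 2.3
Oats regrets: 1.8, 2.5, 0.1, 0.4, 0.5 → max 2.5
Rice regrets: 1.8, 0.0, 0.0, 2.4, 0.1 → max 2.4
Smallest max regret = 0.4 → Rye.
Row minima: Rye=7.4, Corn=5.2, Soy=5.3, Oats=5.3, Rice=5.2
Best worst-case = 7.4 → Rye.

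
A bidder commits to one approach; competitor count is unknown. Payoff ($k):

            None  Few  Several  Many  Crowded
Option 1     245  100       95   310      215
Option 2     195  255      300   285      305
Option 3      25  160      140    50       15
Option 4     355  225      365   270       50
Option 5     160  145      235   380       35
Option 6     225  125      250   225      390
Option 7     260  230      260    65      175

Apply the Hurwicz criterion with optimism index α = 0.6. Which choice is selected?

Option 1: 0.6·310 + 0.4·95 = 224
Option 2: 0.6·305 + 0.4·195 = 261
Option 3: 0.6·160 + 0.4·15 = 102
Option 4: 0.6·365 + 0.4·50 = 239
Option 5: 0.6·380 + 0.4·35 = 242
Option 6: 0.6·390 + 0.4·125 = 284
Option 7: 0.6·260 + 0.4·65 = 182
Highest Hurwicz score = 284 → Option 6.

Option 6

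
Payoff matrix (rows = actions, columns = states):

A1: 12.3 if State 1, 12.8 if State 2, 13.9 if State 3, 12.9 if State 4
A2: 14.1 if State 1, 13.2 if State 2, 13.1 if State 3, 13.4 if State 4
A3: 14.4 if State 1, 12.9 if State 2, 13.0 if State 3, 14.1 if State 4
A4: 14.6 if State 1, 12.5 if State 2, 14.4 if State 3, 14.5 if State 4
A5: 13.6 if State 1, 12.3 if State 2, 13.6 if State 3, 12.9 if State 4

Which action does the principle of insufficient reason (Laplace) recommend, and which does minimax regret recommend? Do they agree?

Row averages: A1=12.975, A2=13.45, A3=13.6, A4=14, A5=13.1
Highest average = 14 → A4.
Column bests: State 1=14.6, State 2=13.2, State 3=14.4, State 4=14.5.
A1 regrets: 2.3, 0.4, 0.5, 1.6 → max 2.3
A2 regrets: 0.5, 0.0, 1.3, 1.1 → max 1.3
A3 regrets: 0.2, 0.3, 1.4, 0.4 → max 1.4
A4 regrets: 0.0, 0.7, 0.0, 0.0 → max 0.7
A5 regrets: 1.0, 0.9, 0.8, 1.6 → max 1.6
Smallest max regret = 0.7 → A4.

laplace → A4; minimax regret → A4 (agree)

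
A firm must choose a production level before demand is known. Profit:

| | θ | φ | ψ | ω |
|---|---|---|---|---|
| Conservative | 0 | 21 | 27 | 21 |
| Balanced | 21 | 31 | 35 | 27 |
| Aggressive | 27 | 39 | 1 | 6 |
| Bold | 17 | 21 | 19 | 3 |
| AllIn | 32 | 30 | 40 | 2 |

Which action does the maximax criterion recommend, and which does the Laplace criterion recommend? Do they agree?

maximax → AllIn; laplace → Balanced (disagree)

Row maxima: Conservative=27, Balanced=35, Aggressive=39, Bold=21, AllIn=40
Best best-case = 40 → AllIn.
Row averages: Conservative=17.25, Balanced=28.5, Aggressive=18.25, Bold=15, AllIn=26
Highest average = 28.5 → Balanced.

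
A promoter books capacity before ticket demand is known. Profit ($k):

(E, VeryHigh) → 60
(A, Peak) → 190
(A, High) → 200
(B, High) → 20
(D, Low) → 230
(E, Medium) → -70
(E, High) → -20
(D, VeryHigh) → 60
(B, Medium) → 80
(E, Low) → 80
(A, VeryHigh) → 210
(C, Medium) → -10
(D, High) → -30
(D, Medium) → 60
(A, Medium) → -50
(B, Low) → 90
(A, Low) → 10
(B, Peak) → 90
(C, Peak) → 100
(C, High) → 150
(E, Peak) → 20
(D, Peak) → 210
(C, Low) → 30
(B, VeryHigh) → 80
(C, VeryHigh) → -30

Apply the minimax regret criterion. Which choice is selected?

Column bests: Low=230, Medium=80, High=200, VeryHigh=210, Peak=210.
A regrets: 220, 130, 0, 0, 20 → max 220
B regrets: 140, 0, 180, 130, 120 → max 180
C regrets: 200, 90, 50, 240, 110 → max 240
D regrets: 0, 20, 230, 150, 0 → max 230
E regrets: 150, 150, 220, 150, 190 → max 220
Smallest max regret = 180 → B.

B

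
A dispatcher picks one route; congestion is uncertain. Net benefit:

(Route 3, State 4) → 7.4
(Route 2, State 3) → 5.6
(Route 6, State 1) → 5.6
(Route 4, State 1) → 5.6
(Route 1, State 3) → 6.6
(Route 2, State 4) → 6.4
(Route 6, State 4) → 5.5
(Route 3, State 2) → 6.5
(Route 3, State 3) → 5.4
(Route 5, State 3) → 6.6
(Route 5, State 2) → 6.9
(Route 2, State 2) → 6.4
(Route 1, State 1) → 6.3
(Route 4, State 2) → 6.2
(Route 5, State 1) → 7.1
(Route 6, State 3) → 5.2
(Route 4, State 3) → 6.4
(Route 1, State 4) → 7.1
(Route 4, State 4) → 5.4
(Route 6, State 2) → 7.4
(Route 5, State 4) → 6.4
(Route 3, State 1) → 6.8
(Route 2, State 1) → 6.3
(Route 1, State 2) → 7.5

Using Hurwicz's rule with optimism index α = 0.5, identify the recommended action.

Route 1

Route 1: 0.5·7.5 + 0.5·6.3 = 6.9
Route 2: 0.5·6.4 + 0.5·5.6 = 6
Route 3: 0.5·7.4 + 0.5·5.4 = 6.4
Route 4: 0.5·6.4 + 0.5·5.4 = 5.9
Route 5: 0.5·7.1 + 0.5·6.4 = 6.75
Route 6: 0.5·7.4 + 0.5·5.2 = 6.3
Highest Hurwicz score = 6.9 → Route 1.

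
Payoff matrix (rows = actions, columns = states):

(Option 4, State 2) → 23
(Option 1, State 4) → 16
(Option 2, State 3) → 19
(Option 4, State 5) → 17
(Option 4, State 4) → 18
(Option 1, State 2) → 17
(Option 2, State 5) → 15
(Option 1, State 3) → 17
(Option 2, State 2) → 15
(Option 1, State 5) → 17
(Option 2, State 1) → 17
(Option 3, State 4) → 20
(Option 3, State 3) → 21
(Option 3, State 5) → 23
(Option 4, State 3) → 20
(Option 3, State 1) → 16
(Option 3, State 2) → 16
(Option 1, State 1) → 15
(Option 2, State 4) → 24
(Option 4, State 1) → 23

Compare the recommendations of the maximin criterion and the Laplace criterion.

maximin → Option 4; laplace → Option 4 (agree)

Row minima: Option 1=15, Option 2=15, Option 3=16, Option 4=17
Best worst-case = 17 → Option 4.
Row averages: Option 1=16.4, Option 2=18, Option 3=19.2, Option 4=20.2
Highest average = 20.2 → Option 4.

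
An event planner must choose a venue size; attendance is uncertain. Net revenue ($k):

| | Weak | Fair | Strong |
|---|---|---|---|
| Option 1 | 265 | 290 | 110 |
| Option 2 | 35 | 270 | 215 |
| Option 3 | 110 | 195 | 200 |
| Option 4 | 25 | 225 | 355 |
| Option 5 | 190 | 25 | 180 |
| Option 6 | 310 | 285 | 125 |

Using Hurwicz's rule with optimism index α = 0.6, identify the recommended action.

Option 6

Option 1: 0.6·290 + 0.4·110 = 218
Option 2: 0.6·270 + 0.4·35 = 176
Option 3: 0.6·200 + 0.4·110 = 164
Option 4: 0.6·355 + 0.4·25 = 223
Option 5: 0.6·190 + 0.4·25 = 124
Option 6: 0.6·310 + 0.4·125 = 236
Highest Hurwicz score = 236 → Option 6.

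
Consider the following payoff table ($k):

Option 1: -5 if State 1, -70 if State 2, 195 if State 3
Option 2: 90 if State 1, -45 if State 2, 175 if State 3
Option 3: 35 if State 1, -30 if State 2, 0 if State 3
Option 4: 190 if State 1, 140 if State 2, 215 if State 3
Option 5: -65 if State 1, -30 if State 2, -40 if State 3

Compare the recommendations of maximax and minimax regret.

Row maxima: Option 1=195, Option 2=175, Option 3=35, Option 4=215, Option 5=-30
Best best-case = 215 → Option 4.
Column bests: State 1=190, State 2=140, State 3=215.
Option 1 regrets: 195, 210, 20 → max 210
Option 2 regrets: 100, 185, 40 → max 185
Option 3 regrets: 155, 170, 215 → max 215
Option 4 regrets: 0, 0, 0 → max 0
Option 5 regrets: 255, 170, 255 → max 255
Smallest max regret = 0 → Option 4.

maximax → Option 4; minimax regret → Option 4 (agree)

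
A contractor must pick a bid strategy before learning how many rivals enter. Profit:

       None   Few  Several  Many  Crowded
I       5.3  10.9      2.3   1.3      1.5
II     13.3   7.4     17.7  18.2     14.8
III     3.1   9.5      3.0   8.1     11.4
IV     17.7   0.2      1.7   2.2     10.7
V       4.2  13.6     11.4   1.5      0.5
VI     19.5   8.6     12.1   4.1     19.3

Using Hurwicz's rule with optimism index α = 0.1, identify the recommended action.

I: 0.1·10.9 + 0.9·1.3 = 2.26
II: 0.1·18.2 + 0.9·7.4 = 8.48
III: 0.1·11.4 + 0.9·3.0 = 3.84
IV: 0.1·17.7 + 0.9·0.2 = 1.95
V: 0.1·13.6 + 0.9·0.5 = 1.81
VI: 0.1·19.5 + 0.9·4.1 = 5.64
Highest Hurwicz score = 8.48 → II.

II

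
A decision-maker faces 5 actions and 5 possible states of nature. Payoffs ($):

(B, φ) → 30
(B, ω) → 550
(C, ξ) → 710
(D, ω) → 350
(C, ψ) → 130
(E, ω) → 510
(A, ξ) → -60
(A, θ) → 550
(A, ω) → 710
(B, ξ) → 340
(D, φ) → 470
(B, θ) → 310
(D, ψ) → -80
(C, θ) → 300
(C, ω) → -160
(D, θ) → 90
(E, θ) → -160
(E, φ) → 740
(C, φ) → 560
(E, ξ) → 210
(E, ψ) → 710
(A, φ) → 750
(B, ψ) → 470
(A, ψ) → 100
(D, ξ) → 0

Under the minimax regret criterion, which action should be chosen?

E

Column bests: θ=550, φ=750, ψ=710, ω=710, ξ=710.
A regrets: 0, 0, 610, 0, 770 → max 770
B regrets: 240, 720, 240, 160, 370 → max 720
C regrets: 250, 190, 580, 870, 0 → max 870
D regrets: 460, 280, 790, 360, 710 → max 790
E regrets: 710, 10, 0, 200, 500 → max 710
Smallest max regret = 710 → E.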